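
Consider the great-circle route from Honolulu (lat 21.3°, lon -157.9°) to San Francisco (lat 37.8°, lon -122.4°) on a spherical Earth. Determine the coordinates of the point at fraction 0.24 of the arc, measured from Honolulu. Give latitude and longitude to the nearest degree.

≈ lat 26°, lon -150°

Convert each endpoint to a unit vector on the sphere (x = cos φ cos λ, y = cos φ sin λ, z = sin φ).
The central angle between the endpoints is δ = arccos(p₁·p₂) ≈ 0.606 rad (34.7°).
Interpolate at f = 0.24 with slerp weights a = sin((1−f)δ)/sin δ ≈ 0.780, b = sin(fδ)/sin δ ≈ 0.254.
p = a·p₁ + b·p₂ ≈ (-0.781, -0.443, 0.439); φ = arcsin(p_z) ≈ 26.07°, λ = atan2(p_y, p_x) ≈ -150.43°.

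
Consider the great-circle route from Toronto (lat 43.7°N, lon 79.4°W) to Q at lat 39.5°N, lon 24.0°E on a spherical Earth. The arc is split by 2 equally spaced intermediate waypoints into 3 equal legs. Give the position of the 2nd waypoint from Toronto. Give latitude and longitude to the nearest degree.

Convert each endpoint to a unit vector on the sphere (x = cos φ cos λ, y = cos φ sin λ, z = sin φ).
The central angle between the endpoints is δ = arccos(p₁·p₂) ≈ 1.255 rad (71.9°).
Interpolate at f = 2/3 with slerp weights a = sin((1−f)δ)/sin δ ≈ 0.427, b = sin(fδ)/sin δ ≈ 0.781.
p = a·p₁ + b·p₂ ≈ (0.607, -0.059, 0.792); φ = arcsin(p_z) ≈ 52.39°, λ = atan2(p_y, p_x) ≈ -5.51°.

≈ lat 52°N, lon 6°W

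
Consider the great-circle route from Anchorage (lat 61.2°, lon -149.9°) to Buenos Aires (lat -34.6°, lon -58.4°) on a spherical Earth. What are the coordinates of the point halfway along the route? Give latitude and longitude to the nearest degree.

≈ lat 18°, lon -89°

The haversine formula gives a central angle δ ≈ 2.104 rad (120.5°) between the endpoints.
Interpolate at f = 1/2 with slerp weights a = sin((1−f)δ)/sin δ ≈ 1.008, b = sin(fδ)/sin δ ≈ 1.008.
p = a·p₁ + b·p₂ ≈ (0.015, -0.950, 0.311); φ = arcsin(p_z) ≈ 18.12°, λ = atan2(p_y, p_x) ≈ -89.12°.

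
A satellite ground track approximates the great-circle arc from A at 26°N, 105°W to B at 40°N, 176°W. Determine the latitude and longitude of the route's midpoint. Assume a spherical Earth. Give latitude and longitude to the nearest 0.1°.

Write both endpoints as unit vectors p₁, p₂ with components (cos φ cos λ, cos φ sin λ, sin φ).
The central angle between the endpoints is δ = arccos(p₁·p₂) ≈ 1.040 rad (59.6°).
Interpolate at f = 1/2 with slerp weights a = sin((1−f)δ)/sin δ ≈ 0.576, b = sin(fδ)/sin δ ≈ 0.576.
p = a·p₁ + b·p₂ ≈ (-0.574, -0.531, 0.623); φ = arcsin(p_z) ≈ 38.53°, λ = atan2(p_y, p_x) ≈ -137.24°.

≈ 38.5°N, 137.2°W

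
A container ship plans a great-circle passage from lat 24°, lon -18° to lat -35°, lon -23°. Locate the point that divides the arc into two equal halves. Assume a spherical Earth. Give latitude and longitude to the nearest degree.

≈ lat -6°, lon -20°

The haversine formula gives a central angle δ ≈ 1.033 rad (59.2°) between the endpoints.
Interpolate at f = 1/2 with slerp weights a = sin((1−f)δ)/sin δ ≈ 0.575, b = sin(fδ)/sin δ ≈ 0.575.
p = a·p₁ + b·p₂ ≈ (0.933, -0.346, -0.096); φ = arcsin(p_z) ≈ -5.51°, λ = atan2(p_y, p_x) ≈ -20.36°.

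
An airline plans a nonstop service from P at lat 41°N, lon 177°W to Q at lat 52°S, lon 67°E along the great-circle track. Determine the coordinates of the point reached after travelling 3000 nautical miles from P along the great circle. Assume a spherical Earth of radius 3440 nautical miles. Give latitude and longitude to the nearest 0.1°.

≈ lat 4.2°N, lon 145.2°E

Convert each endpoint to a unit vector on the sphere (x = cos φ cos λ, y = cos φ sin λ, z = sin φ).
The central angle between the endpoints is δ = arccos(p₁·p₂) ≈ 2.376 rad (136.1°). The total great-circle distance is δ·R ≈ 2.376 × 3440 ≈ 8172 nmi, so the target fraction is f = 3000/8172 ≈ 0.367.
Interpolate at f ≈ 0.367 with slerp weights a = sin((1−f)δ)/sin δ ≈ 1.439, b = sin(fδ)/sin δ ≈ 1.104.
p = a·p₁ + b·p₂ ≈ (-0.819, 0.569, 0.074); φ = arcsin(p_z) ≈ 4.24°, λ = atan2(p_y, p_x) ≈ 145.21°.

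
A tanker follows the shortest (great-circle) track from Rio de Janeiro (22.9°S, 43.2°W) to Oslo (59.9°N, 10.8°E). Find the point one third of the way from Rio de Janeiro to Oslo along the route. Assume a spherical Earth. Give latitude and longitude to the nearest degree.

≈ 6°N, 31°W

Convert each endpoint to a unit vector on the sphere (x = cos φ cos λ, y = cos φ sin λ, z = sin φ).
The central angle between the endpoints is δ = arccos(p₁·p₂) ≈ 1.636 rad (93.7°).
Interpolate at f = 1/3 with slerp weights a = sin((1−f)δ)/sin δ ≈ 0.889, b = sin(fδ)/sin δ ≈ 0.520.
p = a·p₁ + b·p₂ ≈ (0.853, -0.512, 0.104); φ = arcsin(p_z) ≈ 5.96°, λ = atan2(p_y, p_x) ≈ -30.96°.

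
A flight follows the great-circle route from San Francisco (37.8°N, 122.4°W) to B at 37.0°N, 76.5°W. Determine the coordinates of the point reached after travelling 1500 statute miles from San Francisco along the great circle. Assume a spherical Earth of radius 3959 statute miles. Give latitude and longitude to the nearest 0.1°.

≈ 39.5°N, 94.6°W

Write both endpoints as unit vectors p₁, p₂ with components (cos φ cos λ, cos φ sin λ, sin φ).
The central angle between the endpoints is δ = arccos(p₁·p₂) ≈ 0.630 rad (36.1°). The total great-circle distance is δ·R ≈ 0.630 × 3959 ≈ 2494 mi, so the target fraction is f = 1500/2494 ≈ 0.601.
Interpolate at f ≈ 0.601 with slerp weights a = sin((1−f)δ)/sin δ ≈ 0.422, b = sin(fδ)/sin δ ≈ 0.628.
p = a·p₁ + b·p₂ ≈ (-0.062, -0.769, 0.636); φ = arcsin(p_z) ≈ 39.52°, λ = atan2(p_y, p_x) ≈ -94.58°.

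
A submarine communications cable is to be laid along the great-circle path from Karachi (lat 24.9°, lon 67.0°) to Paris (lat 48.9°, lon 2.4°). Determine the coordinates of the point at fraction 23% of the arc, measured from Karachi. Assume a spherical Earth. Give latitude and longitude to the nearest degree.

≈ lat 33°, lon 56°

Convert each endpoint to a unit vector on the sphere (x = cos φ cos λ, y = cos φ sin λ, z = sin φ).
The central angle between the endpoints is δ = arccos(p₁·p₂) ≈ 0.961 rad (55.0°).
Interpolate at f = 0.23 with slerp weights a = sin((1−f)δ)/sin δ ≈ 0.822, b = sin(fδ)/sin δ ≈ 0.267.
p = a·p₁ + b·p₂ ≈ (0.467, 0.694, 0.548); φ = arcsin(p_z) ≈ 33.22°, λ = atan2(p_y, p_x) ≈ 56.06°.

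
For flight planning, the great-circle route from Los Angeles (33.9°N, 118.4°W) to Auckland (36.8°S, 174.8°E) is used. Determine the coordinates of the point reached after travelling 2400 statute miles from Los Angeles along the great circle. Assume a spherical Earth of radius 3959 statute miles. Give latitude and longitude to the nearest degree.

Write both endpoints as unit vectors p₁, p₂ with components (cos φ cos λ, cos φ sin λ, sin φ).
The central angle between the endpoints is δ = arccos(p₁·p₂) ≈ 1.643 rad (94.1°). The total great-circle distance is δ·R ≈ 1.643 × 3959 ≈ 6505 mi, so the target fraction is f = 2400/6505 ≈ 0.369.
Interpolate at f ≈ 0.369 with slerp weights a = sin((1−f)δ)/sin δ ≈ 0.863, b = sin(fδ)/sin δ ≈ 0.571.
p = a·p₁ + b·p₂ ≈ (-0.796, -0.589, 0.139); φ = arcsin(p_z) ≈ 8.00°, λ = atan2(p_y, p_x) ≈ -143.52°.

≈ 8°N, 144°W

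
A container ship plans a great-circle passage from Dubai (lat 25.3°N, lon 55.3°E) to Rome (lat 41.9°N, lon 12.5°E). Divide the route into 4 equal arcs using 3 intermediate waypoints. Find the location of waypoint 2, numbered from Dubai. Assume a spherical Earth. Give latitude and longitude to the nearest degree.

Write both endpoints as unit vectors p₁, p₂ with components (cos φ cos λ, cos φ sin λ, sin φ).
The central angle between the endpoints is δ = arccos(p₁·p₂) ≈ 0.677 rad (38.8°).
Interpolate at f = 2/4 with slerp weights a = sin((1−f)δ)/sin δ ≈ 0.530, b = sin(fδ)/sin δ ≈ 0.530.
p = a·p₁ + b·p₂ ≈ (0.658, 0.479, 0.581); φ = arcsin(p_z) ≈ 35.49°, λ = atan2(p_y, p_x) ≈ 36.08°.

≈ lat 35°N, lon 36°E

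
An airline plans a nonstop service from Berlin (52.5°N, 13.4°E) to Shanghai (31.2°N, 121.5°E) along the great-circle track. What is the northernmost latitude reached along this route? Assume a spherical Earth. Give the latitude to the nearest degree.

≈ 59°N

The great circle lies in the plane with unit normal n̂ = (p₁ × p₂)/|p₁ × p₂|.
Here n̂_z ≈ +0.511; the vertex latitude is φ_max = arccos|n̂_z| ≈ 59.3°.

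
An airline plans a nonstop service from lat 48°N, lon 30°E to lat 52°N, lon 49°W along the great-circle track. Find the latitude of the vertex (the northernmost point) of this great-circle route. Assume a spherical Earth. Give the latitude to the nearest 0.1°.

≈ 57.3°N

The great circle lies in the plane with unit normal n̂ = (p₁ × p₂)/|p₁ × p₂|.
Here n̂_z ≈ -0.541; the vertex latitude is φ_max = arccos|n̂_z| ≈ 57.3°.
Check via Clairaut: cos φ_max = |cos φ₁| · sin C = cos(48.0°)·sin(53.9°) ≈ 0.541, again giving ≈ 57.3°.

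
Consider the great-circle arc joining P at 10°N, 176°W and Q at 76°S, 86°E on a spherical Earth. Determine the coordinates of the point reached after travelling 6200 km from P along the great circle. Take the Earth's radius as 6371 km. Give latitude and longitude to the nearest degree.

≈ 44°S, 168°E

Write both endpoints as unit vectors p₁, p₂ with components (cos φ cos λ, cos φ sin λ, sin φ).
The central angle between the endpoints is δ = arccos(p₁·p₂) ≈ 1.774 rad (101.6°). The total great-circle distance is δ·R ≈ 1.774 × 6371 ≈ 11301 km, so the target fraction is f = 6200/11301 ≈ 0.549.
Interpolate at f ≈ 0.549 with slerp weights a = sin((1−f)δ)/sin δ ≈ 0.733, b = sin(fδ)/sin δ ≈ 0.844.
p = a·p₁ + b·p₂ ≈ (-0.706, 0.153, -0.692); φ = arcsin(p_z) ≈ -43.76°, λ = atan2(p_y, p_x) ≈ 167.74°.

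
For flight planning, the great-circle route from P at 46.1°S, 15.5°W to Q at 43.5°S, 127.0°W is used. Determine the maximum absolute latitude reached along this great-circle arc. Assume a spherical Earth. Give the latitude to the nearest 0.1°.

The great circle lies in the plane with unit normal n̂ = (p₁ × p₂)/|p₁ × p₂|.
Here n̂_z ≈ -0.493; the vertex latitude is φ_max = arccos|n̂_z| ≈ 60.5°.
Check via Clairaut: cos φ_max = |cos φ₁| · sin C = cos(46.1°)·sin(134.7°) ≈ 0.493, again giving ≈ 60.5°.

≈ 60.5°S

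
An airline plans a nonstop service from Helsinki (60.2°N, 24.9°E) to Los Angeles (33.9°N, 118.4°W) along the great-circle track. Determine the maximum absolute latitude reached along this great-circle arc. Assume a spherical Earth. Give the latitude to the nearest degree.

≈ 76°N

The great circle lies in the plane with unit normal n̂ = (p₁ × p₂)/|p₁ × p₂|.
Here n̂_z ≈ -0.249; the vertex latitude is φ_max = arccos|n̂_z| ≈ 75.6°.
Check via Clairaut: cos φ_max = |cos φ₁| · sin C = cos(60.2°)·sin(30.1°) ≈ 0.249, again giving ≈ 75.6°.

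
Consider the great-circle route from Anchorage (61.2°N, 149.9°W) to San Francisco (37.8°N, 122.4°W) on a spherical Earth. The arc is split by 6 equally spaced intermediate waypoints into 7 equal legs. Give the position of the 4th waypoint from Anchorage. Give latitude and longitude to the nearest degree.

Convert each endpoint to a unit vector on the sphere (x = cos φ cos λ, y = cos φ sin λ, z = sin φ).
The central angle between the endpoints is δ = arccos(p₁·p₂) ≈ 0.506 rad (29.0°).
Interpolate at f = 4/7 with slerp weights a = sin((1−f)δ)/sin δ ≈ 0.444, b = sin(fδ)/sin δ ≈ 0.588.
p = a·p₁ + b·p₂ ≈ (-0.434, -0.500, 0.750); φ = arcsin(p_z) ≈ 48.55°, λ = atan2(p_y, p_x) ≈ -130.98°.

≈ (49°N, 131°W)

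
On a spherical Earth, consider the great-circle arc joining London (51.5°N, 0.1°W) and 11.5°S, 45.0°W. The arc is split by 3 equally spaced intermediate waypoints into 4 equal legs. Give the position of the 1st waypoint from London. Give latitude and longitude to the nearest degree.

From cos δ = sin φ₁ sin φ₂ + cos φ₁ cos φ₂ cos Δλ, the central angle is δ ≈ 1.291 rad (74.0°).
Interpolate at f = 1/4 with slerp weights a = sin((1−f)δ)/sin δ ≈ 0.857, b = sin(fδ)/sin δ ≈ 0.330.
p = a·p₁ + b·p₂ ≈ (0.762, -0.230, 0.605); φ = arcsin(p_z) ≈ 37.24°, λ = atan2(p_y, p_x) ≈ -16.76°.

≈ 37°N, 17°W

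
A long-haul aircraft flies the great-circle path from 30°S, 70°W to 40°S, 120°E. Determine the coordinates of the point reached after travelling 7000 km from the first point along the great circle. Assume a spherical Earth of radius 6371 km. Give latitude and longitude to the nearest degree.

≈ 82°S, 179°E

The haversine formula gives a central angle δ ≈ 1.909 rad (109.4°) between the endpoints. The total great-circle distance is δ·R ≈ 1.909 × 6371 ≈ 12163 km, so the target fraction is f = 7000/12163 ≈ 0.576.
Interpolate at f ≈ 0.576 with slerp weights a = sin((1−f)δ)/sin δ ≈ 0.768, b = sin(fδ)/sin δ ≈ 0.944.
p = a·p₁ + b·p₂ ≈ (-0.134, 0.001, -0.991); φ = arcsin(p_z) ≈ -82.29°, λ = atan2(p_y, p_x) ≈ 179.46°.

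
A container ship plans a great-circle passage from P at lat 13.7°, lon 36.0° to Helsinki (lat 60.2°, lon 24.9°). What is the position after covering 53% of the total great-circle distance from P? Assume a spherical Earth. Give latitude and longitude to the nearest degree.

≈ lat 38°, lon 32°

The haversine formula gives a central angle δ ≈ 0.824 rad (47.2°) between the endpoints.
Interpolate at f = 0.53 with slerp weights a = sin((1−f)δ)/sin δ ≈ 0.515, b = sin(fδ)/sin δ ≈ 0.576.
p = a·p₁ + b·p₂ ≈ (0.664, 0.414, 0.622); φ = arcsin(p_z) ≈ 38.46°, λ = atan2(p_y, p_x) ≈ 31.96°.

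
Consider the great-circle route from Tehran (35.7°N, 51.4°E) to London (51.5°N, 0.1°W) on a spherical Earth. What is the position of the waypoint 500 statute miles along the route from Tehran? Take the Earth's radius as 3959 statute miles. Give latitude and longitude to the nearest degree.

Convert each endpoint to a unit vector on the sphere (x = cos φ cos λ, y = cos φ sin λ, z = sin φ).
The central angle between the endpoints is δ = arccos(p₁·p₂) ≈ 0.690 rad (39.5°). The total great-circle distance is δ·R ≈ 0.690 × 3959 ≈ 2731 mi, so the target fraction is f = 500/2731 ≈ 0.183.
Interpolate at f ≈ 0.183 with slerp weights a = sin((1−f)δ)/sin δ ≈ 0.839, b = sin(fδ)/sin δ ≈ 0.198.
p = a·p₁ + b·p₂ ≈ (0.548, 0.532, 0.645); φ = arcsin(p_z) ≈ 40.14°, λ = atan2(p_y, p_x) ≈ 44.15°.

≈ (40°N, 44°E)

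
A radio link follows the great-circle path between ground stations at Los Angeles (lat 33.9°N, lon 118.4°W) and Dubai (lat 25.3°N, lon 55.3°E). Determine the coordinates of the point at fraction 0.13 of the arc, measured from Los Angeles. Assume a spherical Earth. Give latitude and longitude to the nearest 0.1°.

Convert each endpoint to a unit vector on the sphere (x = cos φ cos λ, y = cos φ sin λ, z = sin φ).
The central angle between the endpoints is δ = arccos(p₁·p₂) ≈ 2.103 rad (120.5°).
Interpolate at f = 0.13 with slerp weights a = sin((1−f)δ)/sin δ ≈ 1.122, b = sin(fδ)/sin δ ≈ 0.313.
p = a·p₁ + b·p₂ ≈ (-0.282, -0.586, 0.760); φ = arcsin(p_z) ≈ 49.43°, λ = atan2(p_y, p_x) ≈ -115.66°.

≈ lat 49.4°N, lon 115.7°W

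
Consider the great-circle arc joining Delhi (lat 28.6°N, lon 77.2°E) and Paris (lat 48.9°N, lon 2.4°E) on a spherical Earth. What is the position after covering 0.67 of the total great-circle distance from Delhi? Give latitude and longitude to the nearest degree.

≈ lat 48°N, lon 32°E

Write both endpoints as unit vectors p₁, p₂ with components (cos φ cos λ, cos φ sin λ, sin φ).
The central angle between the endpoints is δ = arccos(p₁·p₂) ≈ 1.033 rad (59.2°).
Interpolate at f = 0.67 with slerp weights a = sin((1−f)δ)/sin δ ≈ 0.389, b = sin(fδ)/sin δ ≈ 0.743.
p = a·p₁ + b·p₂ ≈ (0.564, 0.354, 0.746); φ = arcsin(p_z) ≈ 48.27°, λ = atan2(p_y, p_x) ≈ 32.11°.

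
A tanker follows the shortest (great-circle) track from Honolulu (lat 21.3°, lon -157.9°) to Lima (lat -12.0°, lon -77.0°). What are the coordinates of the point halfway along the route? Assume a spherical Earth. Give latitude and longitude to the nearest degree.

Convert each endpoint to a unit vector on the sphere (x = cos φ cos λ, y = cos φ sin λ, z = sin φ).
The central angle between the endpoints is δ = arccos(p₁·p₂) ≈ 1.502 rad (86.1°).
Interpolate at f = 1/2 with slerp weights a = sin((1−f)δ)/sin δ ≈ 0.684, b = sin(fδ)/sin δ ≈ 0.684.
p = a·p₁ + b·p₂ ≈ (-0.440, -0.892, 0.106); φ = arcsin(p_z) ≈ 6.10°, λ = atan2(p_y, p_x) ≈ -116.26°.

≈ lat 6°, lon -116°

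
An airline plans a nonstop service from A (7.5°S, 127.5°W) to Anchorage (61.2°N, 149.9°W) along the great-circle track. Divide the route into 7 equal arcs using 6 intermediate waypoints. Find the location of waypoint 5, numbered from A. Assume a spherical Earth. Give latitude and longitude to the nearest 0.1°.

≈ (42.0°N, 139.2°W)

Write both endpoints as unit vectors p₁, p₂ with components (cos φ cos λ, cos φ sin λ, sin φ).
The central angle between the endpoints is δ = arccos(p₁·p₂) ≈ 1.237 rad (70.9°).
Interpolate at f = 5/7 with slerp weights a = sin((1−f)δ)/sin δ ≈ 0.366, b = sin(fδ)/sin δ ≈ 0.818.
p = a·p₁ + b·p₂ ≈ (-0.562, -0.486, 0.669); φ = arcsin(p_z) ≈ 42.01°, λ = atan2(p_y, p_x) ≈ -139.16°.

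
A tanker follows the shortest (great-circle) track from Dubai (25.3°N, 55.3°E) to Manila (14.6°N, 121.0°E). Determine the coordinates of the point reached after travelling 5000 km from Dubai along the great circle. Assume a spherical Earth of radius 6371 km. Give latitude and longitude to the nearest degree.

Write both endpoints as unit vectors p₁, p₂ with components (cos φ cos λ, cos φ sin λ, sin φ).
The central angle between the endpoints is δ = arccos(p₁·p₂) ≈ 1.084 rad (62.1°). The total great-circle distance is δ·R ≈ 1.084 × 6371 ≈ 6906 km, so the target fraction is f = 5000/6906 ≈ 0.724.
Interpolate at f ≈ 0.724 with slerp weights a = sin((1−f)δ)/sin δ ≈ 0.334, b = sin(fδ)/sin δ ≈ 0.800.
p = a·p₁ + b·p₂ ≈ (-0.227, 0.911, 0.344); φ = arcsin(p_z) ≈ 20.13°, λ = atan2(p_y, p_x) ≈ 103.98°.

≈ 20°N, 104°E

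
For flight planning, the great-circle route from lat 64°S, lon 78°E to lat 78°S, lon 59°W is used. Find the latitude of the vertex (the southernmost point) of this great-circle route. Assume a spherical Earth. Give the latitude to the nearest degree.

The great circle lies in the plane with unit normal n̂ = (p₁ × p₂)/|p₁ × p₂|.
Here n̂_z ≈ -0.107; the vertex latitude is φ_max = arccos|n̂_z| ≈ 83.9°.
Check via Clairaut: cos φ_max = |cos φ₁| · sin C = cos(64.0°)·sin(165.9°) ≈ 0.107, again giving ≈ 83.9°.

≈ 84°S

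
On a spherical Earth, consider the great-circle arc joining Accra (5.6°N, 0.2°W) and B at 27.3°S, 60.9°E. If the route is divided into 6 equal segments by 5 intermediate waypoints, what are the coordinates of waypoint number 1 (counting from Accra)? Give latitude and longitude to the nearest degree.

Convert each endpoint to a unit vector on the sphere (x = cos φ cos λ, y = cos φ sin λ, z = sin φ).
The central angle between the endpoints is δ = arccos(p₁·p₂) ≈ 1.178 rad (67.5°).
Interpolate at f = 1/6 with slerp weights a = sin((1−f)δ)/sin δ ≈ 0.900, b = sin(fδ)/sin δ ≈ 0.211.
p = a·p₁ + b·p₂ ≈ (0.987, 0.161, -0.009); φ = arcsin(p_z) ≈ -0.52°, λ = atan2(p_y, p_x) ≈ 9.26°.

≈ 1°S, 9°E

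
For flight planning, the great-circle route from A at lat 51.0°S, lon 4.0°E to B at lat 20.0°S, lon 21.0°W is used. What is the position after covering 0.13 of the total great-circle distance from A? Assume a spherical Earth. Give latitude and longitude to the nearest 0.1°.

≈ lat 47.3°S, lon 0.7°W

Write both endpoints as unit vectors p₁, p₂ with components (cos φ cos λ, cos φ sin λ, sin φ).
The central angle between the endpoints is δ = arccos(p₁·p₂) ≈ 0.641 rad (36.7°).
Interpolate at f = 0.13 with slerp weights a = sin((1−f)δ)/sin δ ≈ 0.885, b = sin(fδ)/sin δ ≈ 0.139.
p = a·p₁ + b·p₂ ≈ (0.678, -0.008, -0.735); φ = arcsin(p_z) ≈ -47.34°, λ = atan2(p_y, p_x) ≈ -0.68°.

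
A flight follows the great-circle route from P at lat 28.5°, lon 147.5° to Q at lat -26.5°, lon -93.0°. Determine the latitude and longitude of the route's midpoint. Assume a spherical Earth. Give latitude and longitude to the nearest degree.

≈ lat 2°, lon -152°

Convert each endpoint to a unit vector on the sphere (x = cos φ cos λ, y = cos φ sin λ, z = sin φ).
The central angle between the endpoints is δ = arccos(p₁·p₂) ≈ 2.215 rad (126.9°).
Interpolate at f = 1/2 with slerp weights a = sin((1−f)δ)/sin δ ≈ 1.118, b = sin(fδ)/sin δ ≈ 1.118.
p = a·p₁ + b·p₂ ≈ (-0.881, -0.471, 0.035); φ = arcsin(p_z) ≈ 1.98°, λ = atan2(p_y, p_x) ≈ -151.86°.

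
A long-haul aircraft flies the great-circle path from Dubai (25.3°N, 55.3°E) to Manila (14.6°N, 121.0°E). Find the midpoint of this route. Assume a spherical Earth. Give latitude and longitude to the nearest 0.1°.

≈ (23.4°N, 89.4°E)

Write both endpoints as unit vectors p₁, p₂ with components (cos φ cos λ, cos φ sin λ, sin φ).
The central angle between the endpoints is δ = arccos(p₁·p₂) ≈ 1.084 rad (62.1°).
Interpolate at f = 1/2 with slerp weights a = sin((1−f)δ)/sin δ ≈ 0.584, b = sin(fδ)/sin δ ≈ 0.584.
p = a·p₁ + b·p₂ ≈ (0.009, 0.918, 0.397); φ = arcsin(p_z) ≈ 23.36°, λ = atan2(p_y, p_x) ≈ 89.41°.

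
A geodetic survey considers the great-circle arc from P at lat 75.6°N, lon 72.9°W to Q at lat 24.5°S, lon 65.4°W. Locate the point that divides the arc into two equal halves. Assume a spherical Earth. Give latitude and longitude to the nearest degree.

Write both endpoints as unit vectors p₁, p₂ with components (cos φ cos λ, cos φ sin λ, sin φ).
The central angle between the endpoints is δ = arccos(p₁·p₂) ≈ 1.749 rad (100.2°).
Interpolate at f = 1/2 with slerp weights a = sin((1−f)δ)/sin δ ≈ 0.780, b = sin(fδ)/sin δ ≈ 0.780.
p = a·p₁ + b·p₂ ≈ (0.352, -0.830, 0.432); φ = arcsin(p_z) ≈ 25.58°, λ = atan2(p_y, p_x) ≈ -67.01°.

≈ lat 26°N, lon 67°W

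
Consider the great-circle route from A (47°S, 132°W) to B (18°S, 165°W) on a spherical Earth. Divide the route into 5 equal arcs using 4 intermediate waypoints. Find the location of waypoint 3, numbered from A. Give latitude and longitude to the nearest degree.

From cos δ = sin φ₁ sin φ₂ + cos φ₁ cos φ₂ cos Δλ, the central angle is δ ≈ 0.692 rad (39.6°).
Interpolate at f = 3/5 with slerp weights a = sin((1−f)δ)/sin δ ≈ 0.428, b = sin(fδ)/sin δ ≈ 0.632.
p = a·p₁ + b·p₂ ≈ (-0.776, -0.373, -0.509); φ = arcsin(p_z) ≈ -30.57°, λ = atan2(p_y, p_x) ≈ -154.35°.

≈ (31°S, 154°W)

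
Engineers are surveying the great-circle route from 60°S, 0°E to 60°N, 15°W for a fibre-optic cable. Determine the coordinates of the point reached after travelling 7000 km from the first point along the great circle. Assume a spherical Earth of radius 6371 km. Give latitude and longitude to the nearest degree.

≈ 3°N, 8°W

Convert each endpoint to a unit vector on the sphere (x = cos φ cos λ, y = cos φ sin λ, z = sin φ).
The central angle between the endpoints is δ = arccos(p₁·p₂) ≈ 2.104 rad (120.6°). The total great-circle distance is δ·R ≈ 2.104 × 6371 ≈ 13406 km, so the target fraction is f = 7000/13406 ≈ 0.522.
Interpolate at f ≈ 0.522 with slerp weights a = sin((1−f)δ)/sin δ ≈ 0.981, b = sin(fδ)/sin δ ≈ 1.034.
p = a·p₁ + b·p₂ ≈ (0.990, -0.134, 0.046); φ = arcsin(p_z) ≈ 2.66°, λ = atan2(p_y, p_x) ≈ -7.70°.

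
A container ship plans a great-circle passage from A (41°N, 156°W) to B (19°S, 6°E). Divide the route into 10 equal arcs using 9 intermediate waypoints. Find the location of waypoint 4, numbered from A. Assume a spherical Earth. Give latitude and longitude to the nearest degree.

≈ (55°N, 58°W)

Write both endpoints as unit vectors p₁, p₂ with components (cos φ cos λ, cos φ sin λ, sin φ).
The central angle between the endpoints is δ = arccos(p₁·p₂) ≈ 2.673 rad (153.2°).
Interpolate at f = 4/10 with slerp weights a = sin((1−f)δ)/sin δ ≈ 2.214, b = sin(fδ)/sin δ ≈ 1.942.
p = a·p₁ + b·p₂ ≈ (0.300, -0.488, 0.820); φ = arcsin(p_z) ≈ 55.08°, λ = atan2(p_y, p_x) ≈ -58.40°.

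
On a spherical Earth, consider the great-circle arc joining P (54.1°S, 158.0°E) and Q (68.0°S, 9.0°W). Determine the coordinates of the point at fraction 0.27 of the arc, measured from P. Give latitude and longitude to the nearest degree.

The haversine formula gives a central angle δ ≈ 1.004 rad (57.5°) between the endpoints.
Interpolate at f = 0.27 with slerp weights a = sin((1−f)δ)/sin δ ≈ 0.793, b = sin(fδ)/sin δ ≈ 0.317.
p = a·p₁ + b·p₂ ≈ (-0.314, 0.156, -0.937); φ = arcsin(p_z) ≈ -69.50°, λ = atan2(p_y, p_x) ≈ 153.62°.

≈ (70°S, 154°E)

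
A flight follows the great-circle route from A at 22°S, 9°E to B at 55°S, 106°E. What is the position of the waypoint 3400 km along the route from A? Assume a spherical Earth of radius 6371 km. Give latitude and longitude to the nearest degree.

The haversine formula gives a central angle δ ≈ 1.326 rad (76.0°) between the endpoints. The total great-circle distance is δ·R ≈ 1.326 × 6371 ≈ 8450 km, so the target fraction is f = 3400/8450 ≈ 0.402.
Interpolate at f ≈ 0.402 with slerp weights a = sin((1−f)δ)/sin δ ≈ 0.734, b = sin(fδ)/sin δ ≈ 0.524.
p = a·p₁ + b·p₂ ≈ (0.589, 0.396, -0.704); φ = arcsin(p_z) ≈ -44.78°, λ = atan2(p_y, p_x) ≈ 33.87°.

≈ 45°S, 34°E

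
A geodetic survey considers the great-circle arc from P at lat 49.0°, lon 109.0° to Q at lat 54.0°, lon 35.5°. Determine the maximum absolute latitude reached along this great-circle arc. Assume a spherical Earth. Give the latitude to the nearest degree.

The great circle lies in the plane with unit normal n̂ = (p₁ × p₂)/|p₁ × p₂|.
Here n̂_z ≈ -0.533; the vertex latitude is φ_max = arccos|n̂_z| ≈ 57.8°.
Check via Clairaut: cos φ_max = |cos φ₁| · sin C = cos(49.0°)·sin(54.3°) ≈ 0.533, again giving ≈ 57.8°.

≈ 58°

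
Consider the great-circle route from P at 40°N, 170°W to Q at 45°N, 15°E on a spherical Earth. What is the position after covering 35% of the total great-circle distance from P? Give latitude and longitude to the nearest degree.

Convert each endpoint to a unit vector on the sphere (x = cos φ cos λ, y = cos φ sin λ, z = sin φ).
The central angle between the endpoints is δ = arccos(p₁·p₂) ≈ 1.656 rad (94.9°).
Interpolate at f = 0.35 with slerp weights a = sin((1−f)δ)/sin δ ≈ 0.883, b = sin(fδ)/sin δ ≈ 0.550.
p = a·p₁ + b·p₂ ≈ (-0.291, -0.017, 0.957); φ = arcsin(p_z) ≈ 73.05°, λ = atan2(p_y, p_x) ≈ -176.67°.

≈ 73°N, 177°W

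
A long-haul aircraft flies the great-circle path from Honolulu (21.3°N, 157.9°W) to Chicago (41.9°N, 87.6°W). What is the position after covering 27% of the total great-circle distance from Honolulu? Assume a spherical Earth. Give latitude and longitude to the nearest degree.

Write both endpoints as unit vectors p₁, p₂ with components (cos φ cos λ, cos φ sin λ, sin φ).
The central angle between the endpoints is δ = arccos(p₁·p₂) ≈ 1.074 rad (61.6°).
Interpolate at f = 0.27 with slerp weights a = sin((1−f)δ)/sin δ ≈ 0.803, b = sin(fδ)/sin δ ≈ 0.325.
p = a·p₁ + b·p₂ ≈ (-0.683, -0.523, 0.509); φ = arcsin(p_z) ≈ 30.60°, λ = atan2(p_y, p_x) ≈ -142.54°.

≈ 31°N, 143°W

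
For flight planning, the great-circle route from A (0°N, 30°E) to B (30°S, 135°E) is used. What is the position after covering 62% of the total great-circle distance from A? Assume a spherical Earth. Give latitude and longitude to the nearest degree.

≈ (27°S, 90°E)

Convert each endpoint to a unit vector on the sphere (x = cos φ cos λ, y = cos φ sin λ, z = sin φ).
The central angle between the endpoints is δ = arccos(p₁·p₂) ≈ 1.797 rad (103.0°).
Interpolate at f = 0.62 with slerp weights a = sin((1−f)δ)/sin δ ≈ 0.647, b = sin(fδ)/sin δ ≈ 0.921.
p = a·p₁ + b·p₂ ≈ (-0.003, 0.888, -0.460); φ = arcsin(p_z) ≈ -27.42°, λ = atan2(p_y, p_x) ≈ 90.21°.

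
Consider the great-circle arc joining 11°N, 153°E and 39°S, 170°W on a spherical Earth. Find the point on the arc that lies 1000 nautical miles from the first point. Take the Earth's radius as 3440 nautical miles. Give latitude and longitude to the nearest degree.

≈ 3°S, 162°E

Convert each endpoint to a unit vector on the sphere (x = cos φ cos λ, y = cos φ sin λ, z = sin φ).
The central angle between the endpoints is δ = arccos(p₁·p₂) ≈ 1.060 rad (60.7°). The total great-circle distance is δ·R ≈ 1.060 × 3440 ≈ 3645 nmi, so the target fraction is f = 1000/3645 ≈ 0.274.
Interpolate at f ≈ 0.274 with slerp weights a = sin((1−f)δ)/sin δ ≈ 0.797, b = sin(fδ)/sin δ ≈ 0.329.
p = a·p₁ + b·p₂ ≈ (-0.949, 0.311, -0.055); φ = arcsin(p_z) ≈ -3.13°, λ = atan2(p_y, p_x) ≈ 161.85°.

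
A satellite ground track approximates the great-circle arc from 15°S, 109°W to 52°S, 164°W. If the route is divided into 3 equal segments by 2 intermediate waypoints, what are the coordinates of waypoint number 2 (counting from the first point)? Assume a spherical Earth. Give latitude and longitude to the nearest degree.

≈ 43°S, 139°W

Convert each endpoint to a unit vector on the sphere (x = cos φ cos λ, y = cos φ sin λ, z = sin φ).
The central angle between the endpoints is δ = arccos(p₁·p₂) ≈ 0.994 rad (57.0°).
Interpolate at f = 2/3 with slerp weights a = sin((1−f)δ)/sin δ ≈ 0.388, b = sin(fδ)/sin δ ≈ 0.734.
p = a·p₁ + b·p₂ ≈ (-0.556, -0.479, -0.679); φ = arcsin(p_z) ≈ -42.76°, λ = atan2(p_y, p_x) ≈ -139.28°.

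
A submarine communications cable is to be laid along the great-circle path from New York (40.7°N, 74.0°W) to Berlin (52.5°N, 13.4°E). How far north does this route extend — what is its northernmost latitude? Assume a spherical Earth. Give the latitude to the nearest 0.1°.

≈ 56.8°N

The great circle lies in the plane with unit normal n̂ = (p₁ × p₂)/|p₁ × p₂|.
Here n̂_z ≈ +0.547; the vertex latitude is φ_max = arccos|n̂_z| ≈ 56.8°.
Check via Clairaut: cos φ_max = |cos φ₁| · sin C = cos(40.7°)·sin(46.2°) ≈ 0.547, again giving ≈ 56.8°.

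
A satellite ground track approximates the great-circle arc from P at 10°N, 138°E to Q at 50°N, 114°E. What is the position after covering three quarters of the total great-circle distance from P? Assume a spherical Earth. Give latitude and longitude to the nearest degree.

The haversine formula gives a central angle δ ≈ 0.779 rad (44.7°) between the endpoints.
Interpolate at f = 3/4 with slerp weights a = sin((1−f)δ)/sin δ ≈ 0.275, b = sin(fδ)/sin δ ≈ 0.785.
p = a·p₁ + b·p₂ ≈ (-0.407, 0.643, 0.649); φ = arcsin(p_z) ≈ 40.49°, λ = atan2(p_y, p_x) ≈ 122.34°.

≈ 40°N, 122°E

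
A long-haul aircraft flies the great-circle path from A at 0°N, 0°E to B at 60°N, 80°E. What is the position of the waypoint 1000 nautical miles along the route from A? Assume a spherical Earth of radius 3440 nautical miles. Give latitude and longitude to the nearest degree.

Write both endpoints as unit vectors p₁, p₂ with components (cos φ cos λ, cos φ sin λ, sin φ).
The central angle between the endpoints is δ = arccos(p₁·p₂) ≈ 1.484 rad (85.0°). The total great-circle distance is δ·R ≈ 1.484 × 3440 ≈ 5104 nmi, so the target fraction is f = 1000/5104 ≈ 0.196.
Interpolate at f ≈ 0.196 with slerp weights a = sin((1−f)δ)/sin δ ≈ 0.933, b = sin(fδ)/sin δ ≈ 0.288.
p = a·p₁ + b·p₂ ≈ (0.958, 0.142, 0.249); φ = arcsin(p_z) ≈ 14.43°, λ = atan2(p_y, p_x) ≈ 8.41°.

≈ 14°N, 8°E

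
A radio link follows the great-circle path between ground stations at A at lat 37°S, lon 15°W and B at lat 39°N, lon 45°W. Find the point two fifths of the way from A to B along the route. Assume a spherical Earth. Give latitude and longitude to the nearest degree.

≈ lat 7°S, lon 27°W

From cos δ = sin φ₁ sin φ₂ + cos φ₁ cos φ₂ cos Δλ, the central angle is δ ≈ 1.411 rad (80.9°).
Interpolate at f = 2/5 with slerp weights a = sin((1−f)δ)/sin δ ≈ 0.759, b = sin(fδ)/sin δ ≈ 0.542.
p = a·p₁ + b·p₂ ≈ (0.883, -0.455, -0.116); φ = arcsin(p_z) ≈ -6.64°, λ = atan2(p_y, p_x) ≈ -27.24°.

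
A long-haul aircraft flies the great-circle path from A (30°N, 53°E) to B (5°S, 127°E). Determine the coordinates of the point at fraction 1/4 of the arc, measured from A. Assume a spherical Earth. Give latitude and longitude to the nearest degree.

≈ (24°N, 74°E)

Write both endpoints as unit vectors p₁, p₂ with components (cos φ cos λ, cos φ sin λ, sin φ).
The central angle between the endpoints is δ = arccos(p₁·p₂) ≈ 1.375 rad (78.8°).
Interpolate at f = 1/4 with slerp weights a = sin((1−f)δ)/sin δ ≈ 0.875, b = sin(fδ)/sin δ ≈ 0.344.
p = a·p₁ + b·p₂ ≈ (0.250, 0.878, 0.407); φ = arcsin(p_z) ≈ 24.04°, λ = atan2(p_y, p_x) ≈ 74.12°.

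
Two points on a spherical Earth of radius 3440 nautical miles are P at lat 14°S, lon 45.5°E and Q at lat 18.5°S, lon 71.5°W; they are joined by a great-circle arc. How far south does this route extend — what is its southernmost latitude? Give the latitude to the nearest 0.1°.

The great circle lies in the plane with unit normal n̂ = (p₁ × p₂)/|p₁ × p₂|.
Here n̂_z ≈ -0.872; the vertex latitude is φ_max = arccos|n̂_z| ≈ 29.3°.

≈ 29.3°S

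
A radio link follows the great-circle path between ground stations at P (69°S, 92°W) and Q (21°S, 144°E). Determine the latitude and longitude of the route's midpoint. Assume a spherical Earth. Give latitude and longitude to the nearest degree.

≈ (59°S, 166°E)

From cos δ = sin φ₁ sin φ₂ + cos φ₁ cos φ₂ cos Δλ, the central angle is δ ≈ 1.423 rad (81.5°).
Interpolate at f = 1/2 with slerp weights a = sin((1−f)δ)/sin δ ≈ 0.660, b = sin(fδ)/sin δ ≈ 0.660.
p = a·p₁ + b·p₂ ≈ (-0.507, 0.126, -0.853); φ = arcsin(p_z) ≈ -58.52°, λ = atan2(p_y, p_x) ≈ 166.06°.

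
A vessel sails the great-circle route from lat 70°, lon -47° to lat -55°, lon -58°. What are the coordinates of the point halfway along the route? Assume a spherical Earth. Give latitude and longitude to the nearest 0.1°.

≈ lat 7.5°, lon -53.9°

From cos δ = sin φ₁ sin φ₂ + cos φ₁ cos φ₂ cos Δλ, the central angle is δ ≈ 2.186 rad (125.3°).
Interpolate at f = 1/2 with slerp weights a = sin((1−f)δ)/sin δ ≈ 1.087, b = sin(fδ)/sin δ ≈ 1.087.
p = a·p₁ + b·p₂ ≈ (0.584, -0.801, 0.131); φ = arcsin(p_z) ≈ 7.53°, λ = atan2(p_y, p_x) ≈ -53.89°.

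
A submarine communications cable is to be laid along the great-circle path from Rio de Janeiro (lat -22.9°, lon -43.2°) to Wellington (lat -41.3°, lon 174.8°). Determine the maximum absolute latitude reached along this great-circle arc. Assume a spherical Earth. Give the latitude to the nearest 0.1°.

≈ -63.6°

The great circle lies in the plane with unit normal n̂ = (p₁ × p₂)/|p₁ × p₂|.
Here n̂_z ≈ -0.445; the vertex latitude is φ_max = arccos|n̂_z| ≈ 63.6°.
Check via Clairaut: cos φ_max = |cos φ₁| · sin C = cos(22.9°)·sin(151.1°) ≈ 0.445, again giving ≈ 63.6°.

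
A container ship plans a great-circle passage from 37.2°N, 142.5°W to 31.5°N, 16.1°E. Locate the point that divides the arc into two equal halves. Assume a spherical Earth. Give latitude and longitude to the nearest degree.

Write both endpoints as unit vectors p₁, p₂ with components (cos φ cos λ, cos φ sin λ, sin φ).
The central angle between the endpoints is δ = arccos(p₁·p₂) ≈ 1.893 rad (108.4°).
Interpolate at f = 1/2 with slerp weights a = sin((1−f)δ)/sin δ ≈ 0.855, b = sin(fδ)/sin δ ≈ 0.855.
p = a·p₁ + b·p₂ ≈ (0.160, -0.212, 0.964); φ = arcsin(p_z) ≈ 74.57°, λ = atan2(p_y, p_x) ≈ -52.99°.

≈ 75°N, 53°W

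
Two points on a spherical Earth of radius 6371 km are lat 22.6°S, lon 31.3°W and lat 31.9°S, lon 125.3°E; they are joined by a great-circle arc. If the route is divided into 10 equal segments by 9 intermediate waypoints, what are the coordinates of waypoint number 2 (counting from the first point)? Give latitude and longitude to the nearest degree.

≈ lat 44°S, lon 18°W

Write both endpoints as unit vectors p₁, p₂ with components (cos φ cos λ, cos φ sin λ, sin φ).
The central angle between the endpoints is δ = arccos(p₁·p₂) ≈ 2.113 rad (121.1°).
Interpolate at f = 2/10 with slerp weights a = sin((1−f)δ)/sin δ ≈ 1.159, b = sin(fδ)/sin δ ≈ 0.479.
p = a·p₁ + b·p₂ ≈ (0.680, -0.224, -0.699); φ = arcsin(p_z) ≈ -44.31°, λ = atan2(p_y, p_x) ≈ -18.26°.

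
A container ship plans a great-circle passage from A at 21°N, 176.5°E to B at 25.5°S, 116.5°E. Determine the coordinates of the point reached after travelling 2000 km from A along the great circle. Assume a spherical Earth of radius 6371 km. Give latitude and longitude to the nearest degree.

≈ 10°N, 162°E

Convert each endpoint to a unit vector on the sphere (x = cos φ cos λ, y = cos φ sin λ, z = sin φ).
The central angle between the endpoints is δ = arccos(p₁·p₂) ≈ 1.300 rad (74.5°). The total great-circle distance is δ·R ≈ 1.300 × 6371 ≈ 8285 km, so the target fraction is f = 2000/8285 ≈ 0.241.
Interpolate at f ≈ 0.241 with slerp weights a = sin((1−f)δ)/sin δ ≈ 0.866, b = sin(fδ)/sin δ ≈ 0.320.
p = a·p₁ + b·p₂ ≈ (-0.936, 0.308, 0.172); φ = arcsin(p_z) ≈ 9.92°, λ = atan2(p_y, p_x) ≈ 161.77°.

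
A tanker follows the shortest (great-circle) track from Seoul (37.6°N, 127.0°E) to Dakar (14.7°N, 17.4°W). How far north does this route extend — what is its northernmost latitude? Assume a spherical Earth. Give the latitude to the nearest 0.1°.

The great circle lies in the plane with unit normal n̂ = (p₁ × p₂)/|p₁ × p₂|.
Here n̂_z ≈ -0.505; the vertex latitude is φ_max = arccos|n̂_z| ≈ 59.7°.
Check via Clairaut: cos φ_max = |cos φ₁| · sin C = cos(37.6°)·sin(39.6°) ≈ 0.505, again giving ≈ 59.7°.

≈ 59.7°N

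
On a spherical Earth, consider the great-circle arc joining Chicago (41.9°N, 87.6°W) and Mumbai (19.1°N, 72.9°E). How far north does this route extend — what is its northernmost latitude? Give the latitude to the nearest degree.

The great circle lies in the plane with unit normal n̂ = (p₁ × p₂)/|p₁ × p₂|.
Here n̂_z ≈ +0.262; the vertex latitude is φ_max = arccos|n̂_z| ≈ 74.8°.
Check via Clairaut: cos φ_max = |cos φ₁| · sin C = cos(41.9°)·sin(20.6°) ≈ 0.262, again giving ≈ 74.8°.

≈ 75°N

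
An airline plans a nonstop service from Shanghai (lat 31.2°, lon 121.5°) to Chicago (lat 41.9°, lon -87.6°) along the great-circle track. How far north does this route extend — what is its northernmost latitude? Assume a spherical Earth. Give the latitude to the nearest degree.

≈ 72°

The great circle lies in the plane with unit normal n̂ = (p₁ × p₂)/|p₁ × p₂|.
Here n̂_z ≈ +0.317; the vertex latitude is φ_max = arccos|n̂_z| ≈ 71.5°.
Check via Clairaut: cos φ_max = |cos φ₁| · sin C = cos(31.2°)·sin(21.7°) ≈ 0.317, again giving ≈ 71.5°.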